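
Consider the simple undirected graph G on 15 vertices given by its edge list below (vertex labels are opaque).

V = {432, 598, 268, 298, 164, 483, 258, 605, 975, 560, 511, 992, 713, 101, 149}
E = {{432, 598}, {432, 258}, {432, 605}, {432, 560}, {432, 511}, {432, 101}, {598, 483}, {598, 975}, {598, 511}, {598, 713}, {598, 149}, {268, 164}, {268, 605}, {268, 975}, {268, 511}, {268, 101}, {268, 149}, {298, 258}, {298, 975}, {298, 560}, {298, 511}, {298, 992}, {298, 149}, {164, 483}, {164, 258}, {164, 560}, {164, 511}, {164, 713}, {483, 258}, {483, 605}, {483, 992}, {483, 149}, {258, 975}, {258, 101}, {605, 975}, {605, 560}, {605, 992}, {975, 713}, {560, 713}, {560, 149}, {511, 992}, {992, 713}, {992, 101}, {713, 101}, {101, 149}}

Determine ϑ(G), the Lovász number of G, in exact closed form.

deg(164) = 6; N(164) = {268, 483, 258, 560, 511, 713}.
N(598) = {432, 483, 975, 511, 713, 149}, |N(598)| = 6.
deg(268) = 6; N(268) = {164, 605, 975, 511, 101, 149}.
Vertex 992 has 6 neighbors: 298, 483, 605, 511, 713, 101.
Regular of degree 6 on 15 vertices: this is K(6,2), the Kneser graph.
The 3 distinct eigenvalues: [6.0, 1.0, -3.0].
ϑ = −N·λ_min/(λ_max−λ_min) = −15·(-3)/(6−(-3)) = 5.
≈ 5.0000 (to 4 d.p.).

5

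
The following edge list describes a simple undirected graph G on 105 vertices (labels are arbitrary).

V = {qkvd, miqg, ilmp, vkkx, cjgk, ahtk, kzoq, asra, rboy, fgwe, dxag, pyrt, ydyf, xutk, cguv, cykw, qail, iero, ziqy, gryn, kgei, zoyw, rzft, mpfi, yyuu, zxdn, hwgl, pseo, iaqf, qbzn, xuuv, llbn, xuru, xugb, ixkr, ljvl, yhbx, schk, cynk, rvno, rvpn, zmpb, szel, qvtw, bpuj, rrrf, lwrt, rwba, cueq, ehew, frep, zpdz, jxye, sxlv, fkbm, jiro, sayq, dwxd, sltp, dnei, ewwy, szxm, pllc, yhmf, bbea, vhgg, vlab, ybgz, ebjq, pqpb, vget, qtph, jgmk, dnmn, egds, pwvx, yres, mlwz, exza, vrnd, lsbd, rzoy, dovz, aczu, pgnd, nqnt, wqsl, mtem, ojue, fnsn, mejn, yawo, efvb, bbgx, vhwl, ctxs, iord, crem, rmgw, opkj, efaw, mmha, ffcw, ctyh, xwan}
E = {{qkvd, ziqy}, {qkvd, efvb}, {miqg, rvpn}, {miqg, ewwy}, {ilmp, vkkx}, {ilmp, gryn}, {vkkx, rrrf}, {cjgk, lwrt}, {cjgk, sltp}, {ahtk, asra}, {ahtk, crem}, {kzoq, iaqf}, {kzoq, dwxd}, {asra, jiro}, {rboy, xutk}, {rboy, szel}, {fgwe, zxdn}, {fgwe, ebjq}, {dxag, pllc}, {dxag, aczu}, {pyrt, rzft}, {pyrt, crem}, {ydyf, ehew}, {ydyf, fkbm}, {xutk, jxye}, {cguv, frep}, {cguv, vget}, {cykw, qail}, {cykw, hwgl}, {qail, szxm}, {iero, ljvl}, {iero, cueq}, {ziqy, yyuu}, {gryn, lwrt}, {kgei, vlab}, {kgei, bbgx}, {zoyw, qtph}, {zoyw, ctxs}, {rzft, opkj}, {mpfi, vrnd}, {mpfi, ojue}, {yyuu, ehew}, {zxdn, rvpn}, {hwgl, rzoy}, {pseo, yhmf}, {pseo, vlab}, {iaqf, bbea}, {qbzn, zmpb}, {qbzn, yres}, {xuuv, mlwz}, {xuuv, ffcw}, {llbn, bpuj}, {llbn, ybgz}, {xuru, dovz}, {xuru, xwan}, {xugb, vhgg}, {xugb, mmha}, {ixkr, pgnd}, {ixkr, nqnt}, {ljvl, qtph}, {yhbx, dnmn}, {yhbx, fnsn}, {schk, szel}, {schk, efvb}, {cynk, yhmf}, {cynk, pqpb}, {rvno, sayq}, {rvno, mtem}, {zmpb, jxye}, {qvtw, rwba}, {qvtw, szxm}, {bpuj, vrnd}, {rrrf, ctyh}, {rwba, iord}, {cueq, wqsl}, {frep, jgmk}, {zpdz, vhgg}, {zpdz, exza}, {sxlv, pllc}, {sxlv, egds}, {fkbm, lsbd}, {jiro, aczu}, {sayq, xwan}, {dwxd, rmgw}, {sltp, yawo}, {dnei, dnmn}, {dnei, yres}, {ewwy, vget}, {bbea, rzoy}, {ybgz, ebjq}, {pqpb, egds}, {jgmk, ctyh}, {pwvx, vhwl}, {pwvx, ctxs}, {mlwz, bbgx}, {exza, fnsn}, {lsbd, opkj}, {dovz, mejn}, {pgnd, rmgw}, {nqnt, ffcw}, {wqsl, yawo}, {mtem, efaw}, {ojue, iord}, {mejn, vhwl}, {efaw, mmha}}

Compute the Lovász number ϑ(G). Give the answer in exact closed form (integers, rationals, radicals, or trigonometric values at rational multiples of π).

105*cos(pi/105)/(cos(pi/105) + 1)

deg(efvb) = 2; N(efvb) = {qkvd, schk}.
Vertex yres has 2 neighbors: qbzn, dnei.
N(sxlv) = {pllc, egds}, |N(sxlv)| = 2.
deg(qail) = 2; N(qail) = {cykw, szxm}.
105-vertex 2-regular graph: the odd cycle C_{105}.
The 53 distinct eigenvalues: [2.0, 1.9964, 1.9857, 1.9679, 1.943, 1.9111, 1.8725, 1.8271, 1.7752, 1.7169, 1.6525, 1.5821, 1.5061, 1.4248, 1.3383, 1.247, 1.1512, 1.0514, 0.9477, 0.8407, 0.7307, 0.618, 0.5032, 0.3865, 0.2685, 0.1495, 0.0299, -0.0897, -0.2091, -0.3276, -0.445, -0.5609, -0.6747, -0.7861, -0.8946, -1.0, -1.1018, -1.1996, -1.2932, -1.3821, -1.4661, -1.5448, -1.618, -1.6854, -1.7468, -1.8019, -1.8506, -1.8927, -1.9279, -1.9563, -1.9777, -1.9919, -1.9991].
−105·(-2*cos(pi/105)) / ((2)−(-2*cos(pi/105))) = 105*cos(pi/105)/(cos(pi/105) + 1) = ϑ(G).
≈ 52.4882 (to 4 d.p.).
Lovász sandwich 52 ≤ 105*cos(pi/105)/(cos(pi/105) + 1) ≤ 53: both strict.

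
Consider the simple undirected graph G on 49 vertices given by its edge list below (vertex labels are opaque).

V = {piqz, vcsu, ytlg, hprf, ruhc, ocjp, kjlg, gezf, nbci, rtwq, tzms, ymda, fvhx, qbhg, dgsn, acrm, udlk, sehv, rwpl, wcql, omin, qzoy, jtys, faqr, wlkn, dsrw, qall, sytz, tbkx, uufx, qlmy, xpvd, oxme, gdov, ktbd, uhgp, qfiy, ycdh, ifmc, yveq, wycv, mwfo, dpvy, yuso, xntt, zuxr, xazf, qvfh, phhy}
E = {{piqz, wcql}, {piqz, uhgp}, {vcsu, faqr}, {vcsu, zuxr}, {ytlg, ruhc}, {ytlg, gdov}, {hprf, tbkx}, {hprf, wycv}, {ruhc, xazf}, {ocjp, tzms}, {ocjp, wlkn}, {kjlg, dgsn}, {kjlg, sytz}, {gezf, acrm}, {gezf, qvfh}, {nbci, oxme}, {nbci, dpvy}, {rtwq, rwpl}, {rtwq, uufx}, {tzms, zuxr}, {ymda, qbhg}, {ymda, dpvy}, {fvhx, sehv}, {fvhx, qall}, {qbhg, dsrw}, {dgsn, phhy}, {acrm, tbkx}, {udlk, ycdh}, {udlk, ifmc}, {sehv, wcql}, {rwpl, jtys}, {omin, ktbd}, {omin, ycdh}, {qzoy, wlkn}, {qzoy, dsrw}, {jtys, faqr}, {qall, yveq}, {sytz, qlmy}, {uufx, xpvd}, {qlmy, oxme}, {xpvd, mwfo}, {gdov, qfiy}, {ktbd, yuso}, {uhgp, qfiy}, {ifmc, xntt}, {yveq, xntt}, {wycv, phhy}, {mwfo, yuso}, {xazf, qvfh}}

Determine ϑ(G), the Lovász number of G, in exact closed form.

N(phhy) = {dgsn, wycv}, |N(phhy)| = 2.
deg(nbci) = 2; N(nbci) = {oxme, dpvy}.
Vertex ycdh has 2 neighbors: udlk, omin.
N(ocjp) = {tzms, wlkn}, |N(ocjp)| = 2.
G on 49 vertices is 2-regular; a single 49-cycle (edge-transitive).
spec(A) ≈ [2.0, 1.9836, 1.9346, 1.8538, 1.7426, 1.6028, 1.4367, 1.247, 1.0368, 0.8096, 0.5691, 0.3192, 0.0641, -0.192, -0.445, -0.6907, -0.9251, -1.1442, -1.3446, -1.5229, -1.6762, -1.8019, -1.8981, -1.9631, -1.9959] (distinct, 4 d.p.).
λ_max=2, λ_min=-2*cos(pi/49); ϑ = −49·λ_min/(λ_max−λ_min) = 49*cos(pi/49)/(cos(pi/49) + 1).
≈ 24.474805178 (to 9 d.p.).
α=24, χ(Ḡ)=25; ϑ=49*cos(pi/49)/(cos(pi/49) + 1) lies between (both strict).

49*cos(pi/49)/(cos(pi/49) + 1)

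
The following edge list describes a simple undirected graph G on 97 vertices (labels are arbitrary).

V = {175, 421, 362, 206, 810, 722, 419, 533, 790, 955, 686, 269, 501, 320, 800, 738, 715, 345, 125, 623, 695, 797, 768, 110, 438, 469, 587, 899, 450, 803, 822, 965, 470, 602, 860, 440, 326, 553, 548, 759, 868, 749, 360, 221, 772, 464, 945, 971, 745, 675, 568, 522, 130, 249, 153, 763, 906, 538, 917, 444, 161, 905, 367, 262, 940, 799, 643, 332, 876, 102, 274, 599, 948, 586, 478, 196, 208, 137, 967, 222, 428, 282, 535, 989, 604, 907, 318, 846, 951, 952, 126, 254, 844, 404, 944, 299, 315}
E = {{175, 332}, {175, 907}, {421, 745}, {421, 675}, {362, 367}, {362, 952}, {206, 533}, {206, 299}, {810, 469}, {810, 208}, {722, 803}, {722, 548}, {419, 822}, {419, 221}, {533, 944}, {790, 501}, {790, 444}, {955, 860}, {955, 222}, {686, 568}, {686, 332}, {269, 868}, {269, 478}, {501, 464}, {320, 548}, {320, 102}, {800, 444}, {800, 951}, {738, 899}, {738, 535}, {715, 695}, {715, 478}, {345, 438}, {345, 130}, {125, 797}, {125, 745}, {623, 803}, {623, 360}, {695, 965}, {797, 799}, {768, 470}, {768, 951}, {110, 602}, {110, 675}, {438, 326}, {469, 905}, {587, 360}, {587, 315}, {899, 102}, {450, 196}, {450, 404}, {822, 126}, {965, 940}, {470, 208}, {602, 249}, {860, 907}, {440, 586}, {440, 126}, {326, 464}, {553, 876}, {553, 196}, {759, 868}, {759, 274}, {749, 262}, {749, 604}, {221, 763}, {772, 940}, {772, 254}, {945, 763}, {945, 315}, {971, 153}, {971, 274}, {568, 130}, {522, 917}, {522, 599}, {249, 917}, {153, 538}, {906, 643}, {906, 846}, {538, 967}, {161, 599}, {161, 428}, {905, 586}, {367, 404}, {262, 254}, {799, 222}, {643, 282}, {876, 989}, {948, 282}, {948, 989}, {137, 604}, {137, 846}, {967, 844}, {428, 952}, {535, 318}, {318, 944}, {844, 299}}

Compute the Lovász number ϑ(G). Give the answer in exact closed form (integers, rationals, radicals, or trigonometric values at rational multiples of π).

97*cos(pi/97)/(cos(pi/97) + 1)

deg(790) = 2; N(790) = {501, 444}.
N(469) = {810, 905}, |N(469)| = 2.
N(438) = {345, 326}, |N(438)| = 2.
N(320) = {548, 102}, |N(320)| = 2.
deg(v) = 2 for all v (|V|=97); a single 97-cycle (edge-transitive).
spec(A) ≈ [2.0, 1.99581, 1.98324, 1.96236, 1.93324, 1.89602, 1.85084, 1.7979, 1.73742, 1.66966, 1.59489, 1.51343, 1.42562, 1.33183, 1.23246, 1.12791, 1.01864, 0.90509, 0.78775, 0.6671, 0.54366, 0.41794, 0.29046, 0.16176, 0.03239, -0.09712, -0.22623, -0.35438, -0.48105, -0.6057, -0.72781, -0.84687, -0.96237, -1.07384, -1.1808, -1.28282, -1.37945, -1.47029, -1.55497, -1.63313, -1.70443, -1.76859, -1.82533, -1.87441, -1.91563, -1.94882, -1.97383, -1.99057, -1.99895] (distinct, 5 d.p.).
Lovász: ϑ = −97(-2*cos(pi/97))/(2+-(-1)*2*cos(pi/97)) = 97*cos(pi/97)/(cos(pi/97) + 1).
ϑ(G) ≈ 48.4872792.
α=48, χ(Ḡ)=49; ϑ=97*cos(pi/97)/(cos(pi/97) + 1) lies between (both strict).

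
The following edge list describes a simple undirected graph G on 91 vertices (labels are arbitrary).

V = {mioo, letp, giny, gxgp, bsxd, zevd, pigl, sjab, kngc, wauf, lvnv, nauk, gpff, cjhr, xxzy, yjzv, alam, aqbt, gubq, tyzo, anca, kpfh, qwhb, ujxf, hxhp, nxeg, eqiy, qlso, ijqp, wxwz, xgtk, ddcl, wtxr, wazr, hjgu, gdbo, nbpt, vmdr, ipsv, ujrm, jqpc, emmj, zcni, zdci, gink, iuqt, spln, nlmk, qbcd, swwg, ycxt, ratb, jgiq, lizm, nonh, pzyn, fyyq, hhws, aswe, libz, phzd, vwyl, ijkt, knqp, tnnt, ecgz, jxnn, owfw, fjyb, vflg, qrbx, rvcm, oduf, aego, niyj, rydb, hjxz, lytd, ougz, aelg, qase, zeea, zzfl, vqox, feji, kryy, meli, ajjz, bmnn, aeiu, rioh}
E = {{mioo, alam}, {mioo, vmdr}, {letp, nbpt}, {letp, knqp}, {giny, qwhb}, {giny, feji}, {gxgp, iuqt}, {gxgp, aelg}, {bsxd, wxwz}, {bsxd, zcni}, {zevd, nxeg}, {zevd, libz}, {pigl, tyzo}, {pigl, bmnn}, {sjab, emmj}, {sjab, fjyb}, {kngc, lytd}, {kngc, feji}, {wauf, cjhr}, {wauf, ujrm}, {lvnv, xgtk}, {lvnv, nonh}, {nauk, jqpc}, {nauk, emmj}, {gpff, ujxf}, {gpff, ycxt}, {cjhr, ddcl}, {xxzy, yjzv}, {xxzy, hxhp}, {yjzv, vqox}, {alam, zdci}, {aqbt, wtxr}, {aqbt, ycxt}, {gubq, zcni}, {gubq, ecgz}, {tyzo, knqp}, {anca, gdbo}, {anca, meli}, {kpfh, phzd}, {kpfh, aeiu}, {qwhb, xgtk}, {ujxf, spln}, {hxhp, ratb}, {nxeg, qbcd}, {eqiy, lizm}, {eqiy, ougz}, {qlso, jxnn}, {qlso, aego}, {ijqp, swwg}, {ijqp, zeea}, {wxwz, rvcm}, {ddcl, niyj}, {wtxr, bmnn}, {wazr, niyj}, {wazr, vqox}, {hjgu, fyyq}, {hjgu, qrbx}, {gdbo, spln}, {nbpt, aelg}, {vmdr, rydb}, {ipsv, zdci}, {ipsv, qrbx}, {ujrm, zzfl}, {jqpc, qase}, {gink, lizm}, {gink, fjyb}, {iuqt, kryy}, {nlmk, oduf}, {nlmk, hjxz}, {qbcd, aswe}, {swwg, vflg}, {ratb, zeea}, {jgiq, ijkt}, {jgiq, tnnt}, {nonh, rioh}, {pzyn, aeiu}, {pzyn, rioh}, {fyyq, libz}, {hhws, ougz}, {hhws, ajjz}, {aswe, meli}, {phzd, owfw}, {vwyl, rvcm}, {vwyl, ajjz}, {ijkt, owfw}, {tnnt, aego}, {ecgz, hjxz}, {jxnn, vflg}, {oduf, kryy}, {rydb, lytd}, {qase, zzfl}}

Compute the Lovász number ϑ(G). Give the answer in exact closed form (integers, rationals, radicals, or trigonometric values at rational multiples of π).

deg(ijqp) = 2; N(ijqp) = {swwg, zeea}.
N(nbpt) = {letp, aelg}, |N(nbpt)| = 2.
N(eqiy) = {lizm, ougz}, |N(eqiy)| = 2.
deg(meli) = 2; N(meli) = {anca, aswe}.
deg(v) = 2 for all v (|V|=91); a single 91-cycle (edge-transitive).
Distinct eigenvalues (to 5 d.p.): [2.0, 1.99523, 1.98096, 1.95725, 1.92421, 1.882, 1.83082, 1.77091, 1.70257, 1.62611, 1.54191, 1.45035, 1.35189, 1.24698, 1.13613, 1.01987, 0.89874, 0.77333, 0.64424, 0.51208, 0.37748, 0.24107, 0.10352, -0.03452, -0.1724, -0.30946, -0.44504, -0.5785, -0.70921, -0.83654, -0.95987, -1.07864, -1.19226, -1.30021, -1.40196, -1.49702, -1.58495, -1.66533, -1.73778, -1.80194, -1.85751, -1.90424, -1.94188, -1.97028, -1.98928, -1.99881].
λ_max=2, λ_min=-2*cos(pi/91); ϑ = −91·λ_min/(λ_max−λ_min) = 91*cos(pi/91)/(cos(pi/91) + 1).
ϑ(G) ≈ 45.48644016.
Sandwich: α(G)=45 ≤ ϑ(G)=91*cos(pi/91)/(cos(pi/91) + 1) ≤ χ(Ḡ)=46 (both strict).

91*cos(pi/91)/(cos(pi/91) + 1)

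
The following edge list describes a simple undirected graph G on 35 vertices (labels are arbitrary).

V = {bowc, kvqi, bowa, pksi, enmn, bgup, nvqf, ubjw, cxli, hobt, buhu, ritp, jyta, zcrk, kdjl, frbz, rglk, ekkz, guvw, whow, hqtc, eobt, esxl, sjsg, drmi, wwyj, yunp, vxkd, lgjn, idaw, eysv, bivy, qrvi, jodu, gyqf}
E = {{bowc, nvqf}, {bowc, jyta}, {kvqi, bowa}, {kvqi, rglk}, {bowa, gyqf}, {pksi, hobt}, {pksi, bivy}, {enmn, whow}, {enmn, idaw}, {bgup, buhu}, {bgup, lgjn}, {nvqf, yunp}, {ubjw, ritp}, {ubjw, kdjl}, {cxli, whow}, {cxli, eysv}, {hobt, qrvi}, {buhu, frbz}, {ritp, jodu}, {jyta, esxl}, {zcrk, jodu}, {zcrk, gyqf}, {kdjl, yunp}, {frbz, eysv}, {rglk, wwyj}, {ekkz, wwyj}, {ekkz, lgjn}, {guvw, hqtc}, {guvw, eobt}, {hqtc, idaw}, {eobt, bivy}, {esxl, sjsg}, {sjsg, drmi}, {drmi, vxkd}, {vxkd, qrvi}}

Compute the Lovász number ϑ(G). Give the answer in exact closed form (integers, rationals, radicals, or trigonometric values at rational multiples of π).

35*cos(pi/35)/(cos(pi/35) + 1)

deg(esxl) = 2; N(esxl) = {jyta, sjsg}.
deg(bgup) = 2; N(bgup) = {buhu, lgjn}.
Vertex frbz has 2 neighbors: buhu, eysv.
N(pksi) = {hobt, bivy}, |N(pksi)| = 2.
Every vertex has degree 2 (N=35); a single 35-cycle (edge-transitive).
The 18 distinct eigenvalues: [2.0, 1.967859, 1.87247, 1.716898, 1.506143, 1.24698, 0.947737, 0.618034, 0.268467, -0.08973, -0.445042, -0.78605, -1.101794, -1.382125, -1.618034, -1.801938, -1.927926, -1.991949].
ϑ = −N·λ_min/(λ_max−λ_min) = −35·(-2*cos(pi/35))/(2−(-2*cos(pi/35))) = 35*cos(pi/35)/(cos(pi/35) + 1).
Numerically 17.46470.
α=17, χ(Ḡ)=18; ϑ=35*cos(pi/35)/(cos(pi/35) + 1) lies between (both strict).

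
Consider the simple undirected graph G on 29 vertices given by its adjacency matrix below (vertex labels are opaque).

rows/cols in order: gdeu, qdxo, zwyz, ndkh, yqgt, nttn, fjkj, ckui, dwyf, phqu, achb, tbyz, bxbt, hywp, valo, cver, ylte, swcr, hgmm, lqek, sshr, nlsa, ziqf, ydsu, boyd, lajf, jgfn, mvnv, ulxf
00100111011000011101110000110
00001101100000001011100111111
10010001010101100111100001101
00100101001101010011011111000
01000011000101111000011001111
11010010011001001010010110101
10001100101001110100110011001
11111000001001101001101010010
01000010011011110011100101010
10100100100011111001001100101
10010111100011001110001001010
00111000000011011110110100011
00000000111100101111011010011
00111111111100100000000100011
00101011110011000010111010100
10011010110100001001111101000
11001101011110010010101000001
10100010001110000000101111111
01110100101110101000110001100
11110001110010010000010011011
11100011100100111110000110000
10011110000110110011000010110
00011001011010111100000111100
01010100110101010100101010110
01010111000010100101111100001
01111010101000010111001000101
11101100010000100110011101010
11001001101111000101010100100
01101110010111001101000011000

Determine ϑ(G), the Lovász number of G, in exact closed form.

N(fjkj) = {gdeu, yqgt, nttn, dwyf, achb, hywp, valo, cver, swcr, sshr, nlsa, boyd, lajf, ulxf}, |N(fjkj)| = 14.
Vertex bxbt has 14 neighbors: dwyf, phqu, achb, tbyz, valo, ylte, swcr, hgmm, lqek, nlsa, ziqf, boyd, mvnv, ulxf.
Vertex ylte has 14 neighbors: gdeu, qdxo, yqgt, nttn, ckui, phqu, achb, tbyz, bxbt, cver, hgmm, sshr, ziqf, ulxf.
N(cver) = {gdeu, ndkh, yqgt, fjkj, dwyf, phqu, tbyz, ylte, lqek, sshr, nlsa, ziqf, ydsu, lajf}, |N(cver)| = 14.
Regular of degree 14 on 29 vertices: Paley(29): SR with (k,λ,μ)=(14,6,7).
The 3 distinct eigenvalues: [14.0, 2.193, -3.193].
−29·(-sqrt(29)/2 - 1/2) / ((14)−(-sqrt(29)/2 - 1/2)) = sqrt(29) = ϑ(G).
≈ 5.3852 (to 4 d.p.).

sqrt(29)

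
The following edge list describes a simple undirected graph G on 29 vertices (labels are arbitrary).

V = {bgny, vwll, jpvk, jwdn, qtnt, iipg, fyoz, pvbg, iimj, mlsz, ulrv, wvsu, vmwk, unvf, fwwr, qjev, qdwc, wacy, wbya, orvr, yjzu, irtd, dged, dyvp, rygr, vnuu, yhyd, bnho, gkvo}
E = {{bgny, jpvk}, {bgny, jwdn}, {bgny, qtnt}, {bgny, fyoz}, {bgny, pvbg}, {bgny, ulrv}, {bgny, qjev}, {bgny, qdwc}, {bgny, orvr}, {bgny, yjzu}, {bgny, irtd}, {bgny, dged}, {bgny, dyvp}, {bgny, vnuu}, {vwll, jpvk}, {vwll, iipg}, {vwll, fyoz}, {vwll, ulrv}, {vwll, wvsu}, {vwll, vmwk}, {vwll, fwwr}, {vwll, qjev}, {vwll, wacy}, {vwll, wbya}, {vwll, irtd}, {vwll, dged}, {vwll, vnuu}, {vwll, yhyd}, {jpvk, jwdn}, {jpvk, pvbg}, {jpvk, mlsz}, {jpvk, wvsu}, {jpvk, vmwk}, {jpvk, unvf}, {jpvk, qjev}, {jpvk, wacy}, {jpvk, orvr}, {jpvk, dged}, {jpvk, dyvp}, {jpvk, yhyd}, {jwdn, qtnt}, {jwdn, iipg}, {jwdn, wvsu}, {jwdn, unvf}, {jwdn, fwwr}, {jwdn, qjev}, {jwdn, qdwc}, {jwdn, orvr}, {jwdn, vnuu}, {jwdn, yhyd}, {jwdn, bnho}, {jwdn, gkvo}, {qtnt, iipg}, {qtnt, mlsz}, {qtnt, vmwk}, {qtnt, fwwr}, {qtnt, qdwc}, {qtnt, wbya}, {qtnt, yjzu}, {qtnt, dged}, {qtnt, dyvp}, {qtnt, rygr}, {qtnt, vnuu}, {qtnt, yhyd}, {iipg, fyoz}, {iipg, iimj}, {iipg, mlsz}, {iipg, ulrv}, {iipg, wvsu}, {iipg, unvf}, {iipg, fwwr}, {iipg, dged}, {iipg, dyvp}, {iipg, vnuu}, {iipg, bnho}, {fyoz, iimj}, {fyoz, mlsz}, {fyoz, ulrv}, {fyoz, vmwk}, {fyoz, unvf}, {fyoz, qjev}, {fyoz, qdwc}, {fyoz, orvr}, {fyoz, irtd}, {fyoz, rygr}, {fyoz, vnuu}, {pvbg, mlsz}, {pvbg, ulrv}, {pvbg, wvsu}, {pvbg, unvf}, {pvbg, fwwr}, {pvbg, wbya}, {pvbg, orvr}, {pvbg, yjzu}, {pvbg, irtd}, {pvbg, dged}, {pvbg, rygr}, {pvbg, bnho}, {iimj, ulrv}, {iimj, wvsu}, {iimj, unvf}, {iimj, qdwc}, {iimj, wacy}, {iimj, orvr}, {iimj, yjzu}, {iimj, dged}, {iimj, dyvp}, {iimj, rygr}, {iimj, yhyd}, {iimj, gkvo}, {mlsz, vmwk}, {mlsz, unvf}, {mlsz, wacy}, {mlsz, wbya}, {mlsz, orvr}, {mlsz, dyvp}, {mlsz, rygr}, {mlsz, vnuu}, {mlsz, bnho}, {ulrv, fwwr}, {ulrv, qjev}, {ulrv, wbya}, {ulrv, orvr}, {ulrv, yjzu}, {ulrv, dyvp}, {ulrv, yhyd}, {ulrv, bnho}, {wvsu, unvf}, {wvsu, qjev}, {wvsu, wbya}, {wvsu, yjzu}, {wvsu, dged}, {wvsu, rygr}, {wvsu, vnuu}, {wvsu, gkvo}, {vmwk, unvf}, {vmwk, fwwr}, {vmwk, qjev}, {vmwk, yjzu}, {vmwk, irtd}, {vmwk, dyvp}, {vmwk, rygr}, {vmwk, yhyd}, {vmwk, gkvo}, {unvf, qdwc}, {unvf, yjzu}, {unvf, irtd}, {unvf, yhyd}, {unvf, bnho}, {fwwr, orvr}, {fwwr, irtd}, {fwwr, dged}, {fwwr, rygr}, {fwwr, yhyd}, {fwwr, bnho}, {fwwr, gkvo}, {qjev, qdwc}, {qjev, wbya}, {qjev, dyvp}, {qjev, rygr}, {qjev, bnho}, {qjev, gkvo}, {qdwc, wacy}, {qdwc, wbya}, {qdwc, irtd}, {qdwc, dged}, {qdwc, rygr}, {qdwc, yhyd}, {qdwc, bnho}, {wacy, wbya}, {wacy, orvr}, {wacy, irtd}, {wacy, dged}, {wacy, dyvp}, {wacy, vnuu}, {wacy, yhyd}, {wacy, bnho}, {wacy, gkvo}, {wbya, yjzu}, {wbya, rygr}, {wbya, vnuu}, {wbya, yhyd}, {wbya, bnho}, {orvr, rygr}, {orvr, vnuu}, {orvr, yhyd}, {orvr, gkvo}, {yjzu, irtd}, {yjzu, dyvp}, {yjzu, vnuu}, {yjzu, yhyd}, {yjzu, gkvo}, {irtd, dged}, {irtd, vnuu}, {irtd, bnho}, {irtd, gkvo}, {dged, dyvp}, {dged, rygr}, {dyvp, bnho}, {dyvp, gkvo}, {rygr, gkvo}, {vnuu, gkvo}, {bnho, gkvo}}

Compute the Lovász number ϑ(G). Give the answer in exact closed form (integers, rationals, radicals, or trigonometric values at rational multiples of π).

Vertex fwwr has 14 neighbors: vwll, jwdn, qtnt, iipg, pvbg, ulrv, vmwk, orvr, irtd, dged, rygr, yhyd, bnho, gkvo.
N(jpvk) = {bgny, vwll, jwdn, pvbg, mlsz, wvsu, vmwk, unvf, qjev, wacy, orvr, dged, dyvp, yhyd}, |N(jpvk)| = 14.
deg(gkvo) = 14; N(gkvo) = {jwdn, iimj, wvsu, vmwk, fwwr, qjev, wacy, orvr, yjzu, irtd, dyvp, rygr, vnuu, bnho}.
Vertex iipg has 14 neighbors: vwll, jwdn, qtnt, fyoz, iimj, mlsz, ulrv, wvsu, unvf, fwwr, dged, dyvp, vnuu, bnho.
G on 29 vertices is 14-regular; strongly regular (29,14,6,7).
The 3 distinct eigenvalues: [14.0, 2.19258, -3.19258].
−29·(-sqrt(29)/2 - 1/2) / ((14)−(-sqrt(29)/2 - 1/2)) = sqrt(29) = ϑ(G).
= 5.38516481… (decimal).

sqrt(29)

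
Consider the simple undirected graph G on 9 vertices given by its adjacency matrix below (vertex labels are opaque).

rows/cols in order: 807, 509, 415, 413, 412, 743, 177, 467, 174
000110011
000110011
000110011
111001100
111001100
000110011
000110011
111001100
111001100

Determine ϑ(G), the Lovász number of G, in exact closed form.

5

Vertex 174 has 5 neighbors: 807, 509, 415, 743, 177.
Vertex 807 has 4 neighbors: 413, 412, 467, 174.
N(415) = {413, 412, 467, 174}, |N(415)| = 4.
deg(413) = 5; N(413) = {807, 509, 415, 743, 177}.
G = K_{5,4}: α = 5 = χ(Ḡ), so ϑ = 5.
= 5.000000… (decimal).
Check 5 ≤ 5 ≤ 5: collapsed.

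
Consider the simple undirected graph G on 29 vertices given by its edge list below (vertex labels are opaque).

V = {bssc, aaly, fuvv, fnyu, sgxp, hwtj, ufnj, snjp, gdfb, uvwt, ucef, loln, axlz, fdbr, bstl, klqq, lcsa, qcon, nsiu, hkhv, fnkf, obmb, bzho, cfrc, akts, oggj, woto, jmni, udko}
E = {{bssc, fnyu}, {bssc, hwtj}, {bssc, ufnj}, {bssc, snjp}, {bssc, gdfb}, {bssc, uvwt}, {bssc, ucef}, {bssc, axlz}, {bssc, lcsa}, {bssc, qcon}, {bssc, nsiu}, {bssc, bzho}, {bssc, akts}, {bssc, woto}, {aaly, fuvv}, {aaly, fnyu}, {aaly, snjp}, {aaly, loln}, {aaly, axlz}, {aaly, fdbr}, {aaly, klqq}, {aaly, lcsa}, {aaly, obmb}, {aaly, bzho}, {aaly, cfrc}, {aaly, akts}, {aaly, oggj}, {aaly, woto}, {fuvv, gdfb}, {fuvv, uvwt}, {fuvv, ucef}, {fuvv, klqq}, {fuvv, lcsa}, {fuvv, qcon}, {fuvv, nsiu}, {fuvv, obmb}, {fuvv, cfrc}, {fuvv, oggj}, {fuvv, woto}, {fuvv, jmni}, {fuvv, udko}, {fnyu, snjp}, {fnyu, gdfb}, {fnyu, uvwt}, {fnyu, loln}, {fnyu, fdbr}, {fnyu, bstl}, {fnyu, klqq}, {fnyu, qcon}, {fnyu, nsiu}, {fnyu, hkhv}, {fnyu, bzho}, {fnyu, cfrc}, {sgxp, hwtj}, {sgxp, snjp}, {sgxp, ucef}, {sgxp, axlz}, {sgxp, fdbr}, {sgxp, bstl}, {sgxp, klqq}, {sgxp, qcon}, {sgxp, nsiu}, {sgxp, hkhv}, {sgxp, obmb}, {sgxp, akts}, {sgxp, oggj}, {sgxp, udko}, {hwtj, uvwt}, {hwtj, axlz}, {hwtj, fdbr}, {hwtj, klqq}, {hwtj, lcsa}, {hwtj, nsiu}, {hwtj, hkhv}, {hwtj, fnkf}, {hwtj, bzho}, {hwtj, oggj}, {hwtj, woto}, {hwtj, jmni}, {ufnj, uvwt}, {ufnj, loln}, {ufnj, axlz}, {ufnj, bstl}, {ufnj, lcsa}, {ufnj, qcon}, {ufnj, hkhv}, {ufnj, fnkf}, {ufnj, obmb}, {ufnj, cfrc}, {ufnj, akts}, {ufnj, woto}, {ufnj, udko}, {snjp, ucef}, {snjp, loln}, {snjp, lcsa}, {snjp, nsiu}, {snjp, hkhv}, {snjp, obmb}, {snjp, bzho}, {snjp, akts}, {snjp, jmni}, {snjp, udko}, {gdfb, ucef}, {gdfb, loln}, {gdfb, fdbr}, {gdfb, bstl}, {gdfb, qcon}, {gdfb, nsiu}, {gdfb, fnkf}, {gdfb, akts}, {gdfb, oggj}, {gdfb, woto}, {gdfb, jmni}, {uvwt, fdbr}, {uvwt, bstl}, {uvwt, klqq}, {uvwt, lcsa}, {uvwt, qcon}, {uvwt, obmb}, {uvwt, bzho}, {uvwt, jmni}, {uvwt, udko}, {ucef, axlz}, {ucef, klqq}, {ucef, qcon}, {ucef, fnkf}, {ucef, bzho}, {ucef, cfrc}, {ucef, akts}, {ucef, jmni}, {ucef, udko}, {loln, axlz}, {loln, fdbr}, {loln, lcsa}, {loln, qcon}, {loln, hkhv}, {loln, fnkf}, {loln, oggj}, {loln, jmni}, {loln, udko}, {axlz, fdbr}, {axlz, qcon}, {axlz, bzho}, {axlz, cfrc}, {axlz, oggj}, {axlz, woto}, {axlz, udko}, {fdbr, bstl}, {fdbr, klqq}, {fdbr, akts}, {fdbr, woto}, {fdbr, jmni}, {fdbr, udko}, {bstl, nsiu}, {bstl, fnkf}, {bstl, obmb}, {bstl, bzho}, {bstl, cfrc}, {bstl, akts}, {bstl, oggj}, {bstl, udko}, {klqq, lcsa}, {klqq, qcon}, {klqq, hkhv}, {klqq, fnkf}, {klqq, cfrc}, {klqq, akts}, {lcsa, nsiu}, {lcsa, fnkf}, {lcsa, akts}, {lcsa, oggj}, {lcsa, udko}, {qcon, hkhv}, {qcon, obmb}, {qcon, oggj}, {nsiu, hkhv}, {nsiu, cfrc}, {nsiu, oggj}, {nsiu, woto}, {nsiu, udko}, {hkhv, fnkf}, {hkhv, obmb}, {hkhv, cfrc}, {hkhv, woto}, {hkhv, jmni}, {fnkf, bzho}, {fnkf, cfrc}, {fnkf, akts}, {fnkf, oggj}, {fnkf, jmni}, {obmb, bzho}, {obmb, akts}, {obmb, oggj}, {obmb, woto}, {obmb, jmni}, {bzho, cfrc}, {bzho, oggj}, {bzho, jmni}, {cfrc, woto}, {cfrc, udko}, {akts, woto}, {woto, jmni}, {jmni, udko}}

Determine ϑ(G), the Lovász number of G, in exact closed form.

sqrt(29)

N(fnkf) = {hwtj, ufnj, gdfb, ucef, loln, bstl, klqq, lcsa, hkhv, bzho, cfrc, akts, oggj, jmni}, |N(fnkf)| = 14.
N(obmb) = {aaly, fuvv, sgxp, ufnj, snjp, uvwt, bstl, qcon, hkhv, bzho, akts, oggj, woto, jmni}, |N(obmb)| = 14.
Vertex fdbr has 14 neighbors: aaly, fnyu, sgxp, hwtj, gdfb, uvwt, loln, axlz, bstl, klqq, akts, woto, jmni, udko.
N(hkhv) = {fnyu, sgxp, hwtj, ufnj, snjp, loln, klqq, qcon, nsiu, fnkf, obmb, cfrc, woto, jmni}, |N(hkhv)| = 14.
Every vertex has degree 14 (N=29); strongly regular (29,14,6,7).
The 3 distinct eigenvalues: [14.0, 2.192582, -3.192582].
−29·(-sqrt(29)/2 - 1/2) / ((14)−(-sqrt(29)/2 - 1/2)) = sqrt(29) = ϑ(G).
= 5.3851648… (decimal).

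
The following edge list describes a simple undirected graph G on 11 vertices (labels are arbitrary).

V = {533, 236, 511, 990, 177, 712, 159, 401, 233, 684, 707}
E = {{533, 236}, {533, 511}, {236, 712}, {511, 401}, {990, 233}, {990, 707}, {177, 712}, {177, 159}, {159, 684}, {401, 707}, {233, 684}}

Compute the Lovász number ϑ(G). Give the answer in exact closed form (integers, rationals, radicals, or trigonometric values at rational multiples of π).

N(233) = {990, 684}, |N(233)| = 2.
deg(401) = 2; N(401) = {511, 707}.
Vertex 511 has 2 neighbors: 533, 401.
deg(712) = 2; N(712) = {236, 177}.
Every vertex has degree 2 (N=11); the odd cycle C_{11}.
A has 6 distinct eigenvalues ≈ [2.0, 1.683, 0.831, -0.285, -1.31, -1.919].
−11·(-2*cos(pi/11)) / ((2)−(-2*cos(pi/11))) = 11*cos(pi/11)/(cos(pi/11) + 1) = ϑ(G).
ϑ(G) ≈ 5.38630.
Lovász sandwich 5 ≤ 11*cos(pi/11)/(cos(pi/11) + 1) ≤ 6: both strict.

11*cos(pi/11)/(cos(pi/11) + 1)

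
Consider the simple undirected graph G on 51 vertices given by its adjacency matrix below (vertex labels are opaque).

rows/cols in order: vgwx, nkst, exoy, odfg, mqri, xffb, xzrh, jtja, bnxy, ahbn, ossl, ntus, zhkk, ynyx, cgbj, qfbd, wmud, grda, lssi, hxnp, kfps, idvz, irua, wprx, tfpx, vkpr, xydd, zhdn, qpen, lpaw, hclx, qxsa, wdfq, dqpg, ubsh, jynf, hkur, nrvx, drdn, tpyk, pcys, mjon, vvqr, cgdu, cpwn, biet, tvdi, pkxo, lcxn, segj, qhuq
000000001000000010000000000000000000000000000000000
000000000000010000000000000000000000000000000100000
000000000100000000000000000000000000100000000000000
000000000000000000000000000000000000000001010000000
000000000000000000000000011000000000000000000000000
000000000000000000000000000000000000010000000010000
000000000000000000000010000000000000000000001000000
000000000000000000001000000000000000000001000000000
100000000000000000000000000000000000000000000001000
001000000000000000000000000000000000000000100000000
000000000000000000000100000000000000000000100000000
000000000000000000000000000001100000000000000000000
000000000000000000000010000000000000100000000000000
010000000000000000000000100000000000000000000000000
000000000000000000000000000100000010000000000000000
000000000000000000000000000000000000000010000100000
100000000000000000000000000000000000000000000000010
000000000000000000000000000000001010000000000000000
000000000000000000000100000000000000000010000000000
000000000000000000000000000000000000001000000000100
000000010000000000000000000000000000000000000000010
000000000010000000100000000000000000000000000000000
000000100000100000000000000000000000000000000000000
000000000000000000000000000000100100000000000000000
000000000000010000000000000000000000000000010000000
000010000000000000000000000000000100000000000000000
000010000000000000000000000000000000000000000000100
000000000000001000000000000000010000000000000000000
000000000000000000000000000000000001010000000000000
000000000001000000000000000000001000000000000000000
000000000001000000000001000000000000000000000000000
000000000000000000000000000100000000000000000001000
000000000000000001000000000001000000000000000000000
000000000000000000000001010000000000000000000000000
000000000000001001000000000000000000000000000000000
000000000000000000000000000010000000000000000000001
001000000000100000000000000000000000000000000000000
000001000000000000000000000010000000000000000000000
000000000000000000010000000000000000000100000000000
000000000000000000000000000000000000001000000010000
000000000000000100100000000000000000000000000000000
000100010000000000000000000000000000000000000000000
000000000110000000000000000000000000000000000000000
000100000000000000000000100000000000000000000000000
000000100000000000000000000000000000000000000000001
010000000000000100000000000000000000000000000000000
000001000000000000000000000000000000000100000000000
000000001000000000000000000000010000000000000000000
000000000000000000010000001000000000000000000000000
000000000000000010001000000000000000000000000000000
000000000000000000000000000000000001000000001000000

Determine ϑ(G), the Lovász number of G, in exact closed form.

N(tpyk) = {drdn, tvdi}, |N(tpyk)| = 2.
N(nkst) = {ynyx, biet}, |N(nkst)| = 2.
N(biet) = {nkst, qfbd}, |N(biet)| = 2.
deg(qhuq) = 2; N(qhuq) = {jynf, cpwn}.
2-regular, N=51; this is C_{51}, the 51-cycle.
The 26 distinct eigenvalues: [2.0, 1.984841, 1.939594, 1.864944, 1.762024, 1.632394, 1.478018, 1.301237, 1.10473, 0.891477, 0.66471, 0.427866, 0.184537, -0.06159, -0.306783, -0.547326, -0.779572, -1.0, -1.205269, -1.392268, -1.558161, -1.700434, -1.816931, -1.905884, -1.965946, -1.996207].
With N=51: ϑ(G) = 51·(-(-1)*2*cos(pi/51))/(2−(-2*cos(pi/51))) = 51*cos(pi/51)/(cos(pi/51) + 1).
ϑ(G) ≈ 25.475794.
25 ≤ 51*cos(pi/51)/(cos(pi/51) + 1) ≤ 26: both strict.

51*cos(pi/51)/(cos(pi/51) + 1)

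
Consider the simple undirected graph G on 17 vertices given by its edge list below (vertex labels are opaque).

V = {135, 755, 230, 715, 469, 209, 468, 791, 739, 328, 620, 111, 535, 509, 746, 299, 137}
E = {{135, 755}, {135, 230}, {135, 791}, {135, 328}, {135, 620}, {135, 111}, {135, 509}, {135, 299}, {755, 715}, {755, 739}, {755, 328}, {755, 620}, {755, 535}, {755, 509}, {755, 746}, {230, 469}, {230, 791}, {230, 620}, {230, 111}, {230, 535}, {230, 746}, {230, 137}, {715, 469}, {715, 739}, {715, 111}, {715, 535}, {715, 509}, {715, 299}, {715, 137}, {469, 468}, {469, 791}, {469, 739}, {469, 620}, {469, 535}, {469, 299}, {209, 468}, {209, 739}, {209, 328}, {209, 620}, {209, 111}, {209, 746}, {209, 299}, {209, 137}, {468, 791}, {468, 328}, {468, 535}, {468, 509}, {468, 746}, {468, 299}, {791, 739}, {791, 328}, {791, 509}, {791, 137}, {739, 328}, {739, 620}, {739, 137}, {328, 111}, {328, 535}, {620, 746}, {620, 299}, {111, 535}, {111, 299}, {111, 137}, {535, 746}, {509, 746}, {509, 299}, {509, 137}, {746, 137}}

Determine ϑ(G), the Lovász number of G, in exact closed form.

N(535) = {755, 230, 715, 469, 468, 328, 111, 746}, |N(535)| = 8.
N(755) = {135, 715, 739, 328, 620, 535, 509, 746}, |N(755)| = 8.
N(137) = {230, 715, 209, 791, 739, 111, 509, 746}, |N(137)| = 8.
deg(746) = 8; N(746) = {755, 230, 209, 468, 620, 535, 509, 137}.
17-vertex 8-regular graph: SR(17,8,3,4) — a Paley graph.
Distinct eigenvalues (to 4 d.p.): [8.0, 1.5616, -2.5616].
Lovász (edge-transitive): ϑ = −17·(-sqrt(17)/2 - 1/2)/((8)−(-sqrt(17)/2 - 1/2)) = sqrt(17).
ϑ(G) ≈ 4.1231056.

sqrt(17)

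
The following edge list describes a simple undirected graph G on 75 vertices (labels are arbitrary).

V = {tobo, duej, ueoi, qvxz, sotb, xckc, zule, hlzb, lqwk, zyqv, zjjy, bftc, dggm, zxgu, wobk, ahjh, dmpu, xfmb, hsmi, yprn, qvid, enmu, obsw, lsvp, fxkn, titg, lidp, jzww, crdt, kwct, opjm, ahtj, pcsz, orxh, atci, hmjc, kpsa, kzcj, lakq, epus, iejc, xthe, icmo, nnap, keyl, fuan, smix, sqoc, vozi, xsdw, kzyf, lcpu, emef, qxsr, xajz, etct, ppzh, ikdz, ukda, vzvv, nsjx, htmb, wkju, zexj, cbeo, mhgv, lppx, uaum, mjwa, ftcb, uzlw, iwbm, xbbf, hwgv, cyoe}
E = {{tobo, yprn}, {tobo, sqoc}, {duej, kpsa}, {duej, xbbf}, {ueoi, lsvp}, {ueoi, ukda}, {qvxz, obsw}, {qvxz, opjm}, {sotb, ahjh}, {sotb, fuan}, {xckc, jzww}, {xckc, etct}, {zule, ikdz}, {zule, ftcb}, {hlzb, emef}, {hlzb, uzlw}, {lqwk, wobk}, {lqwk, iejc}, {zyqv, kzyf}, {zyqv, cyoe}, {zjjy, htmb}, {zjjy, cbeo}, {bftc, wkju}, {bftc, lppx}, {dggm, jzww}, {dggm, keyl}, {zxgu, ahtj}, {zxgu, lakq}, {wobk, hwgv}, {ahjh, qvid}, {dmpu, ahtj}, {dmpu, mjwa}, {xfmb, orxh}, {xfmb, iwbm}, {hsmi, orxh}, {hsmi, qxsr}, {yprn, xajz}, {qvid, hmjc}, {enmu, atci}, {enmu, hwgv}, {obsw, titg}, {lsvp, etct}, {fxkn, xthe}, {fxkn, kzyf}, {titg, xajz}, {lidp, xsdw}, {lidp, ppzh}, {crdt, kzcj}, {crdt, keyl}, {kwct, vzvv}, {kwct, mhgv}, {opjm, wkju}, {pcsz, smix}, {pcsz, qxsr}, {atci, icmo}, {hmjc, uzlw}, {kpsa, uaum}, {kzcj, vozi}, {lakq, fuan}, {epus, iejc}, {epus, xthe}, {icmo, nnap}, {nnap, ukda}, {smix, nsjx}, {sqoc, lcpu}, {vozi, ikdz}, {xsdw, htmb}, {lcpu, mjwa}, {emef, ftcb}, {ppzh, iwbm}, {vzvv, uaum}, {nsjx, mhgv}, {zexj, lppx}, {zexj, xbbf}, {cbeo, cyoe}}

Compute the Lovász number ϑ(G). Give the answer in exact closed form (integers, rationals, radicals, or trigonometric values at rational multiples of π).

75*cos(pi/75)/(cos(pi/75) + 1)

Vertex zule has 2 neighbors: ikdz, ftcb.
Vertex wkju has 2 neighbors: bftc, opjm.
Vertex vzvv has 2 neighbors: kwct, uaum.
N(zexj) = {lppx, xbbf}, |N(zexj)| = 2.
Regular of degree 2 on 75 vertices: connected 2-regular on 75 ⇒ C_{75}.
Distinct eigenvalues (to 3 d.p.): [2.0, 1.993, 1.972, 1.937, 1.889, 1.827, 1.753, 1.666, 1.567, 1.458, 1.338, 1.209, 1.072, 0.927, 0.775, 0.618, 0.457, 0.292, 0.126, -0.042, -0.209, -0.375, -0.538, -0.697, -0.852, -1.0, -1.141, -1.275, -1.399, -1.514, -1.618, -1.711, -1.791, -1.86, -1.915, -1.956, -1.984, -1.998].
Lovász: ϑ = −75(-2*cos(pi/75))/(2+-(-1)*2*cos(pi/75)) = 75*cos(pi/75)/(cos(pi/75) + 1).
≈ 37.48355 (to 5 d.p.).
Check 37 ≤ 75*cos(pi/75)/(cos(pi/75) + 1) ≤ 38: both strict.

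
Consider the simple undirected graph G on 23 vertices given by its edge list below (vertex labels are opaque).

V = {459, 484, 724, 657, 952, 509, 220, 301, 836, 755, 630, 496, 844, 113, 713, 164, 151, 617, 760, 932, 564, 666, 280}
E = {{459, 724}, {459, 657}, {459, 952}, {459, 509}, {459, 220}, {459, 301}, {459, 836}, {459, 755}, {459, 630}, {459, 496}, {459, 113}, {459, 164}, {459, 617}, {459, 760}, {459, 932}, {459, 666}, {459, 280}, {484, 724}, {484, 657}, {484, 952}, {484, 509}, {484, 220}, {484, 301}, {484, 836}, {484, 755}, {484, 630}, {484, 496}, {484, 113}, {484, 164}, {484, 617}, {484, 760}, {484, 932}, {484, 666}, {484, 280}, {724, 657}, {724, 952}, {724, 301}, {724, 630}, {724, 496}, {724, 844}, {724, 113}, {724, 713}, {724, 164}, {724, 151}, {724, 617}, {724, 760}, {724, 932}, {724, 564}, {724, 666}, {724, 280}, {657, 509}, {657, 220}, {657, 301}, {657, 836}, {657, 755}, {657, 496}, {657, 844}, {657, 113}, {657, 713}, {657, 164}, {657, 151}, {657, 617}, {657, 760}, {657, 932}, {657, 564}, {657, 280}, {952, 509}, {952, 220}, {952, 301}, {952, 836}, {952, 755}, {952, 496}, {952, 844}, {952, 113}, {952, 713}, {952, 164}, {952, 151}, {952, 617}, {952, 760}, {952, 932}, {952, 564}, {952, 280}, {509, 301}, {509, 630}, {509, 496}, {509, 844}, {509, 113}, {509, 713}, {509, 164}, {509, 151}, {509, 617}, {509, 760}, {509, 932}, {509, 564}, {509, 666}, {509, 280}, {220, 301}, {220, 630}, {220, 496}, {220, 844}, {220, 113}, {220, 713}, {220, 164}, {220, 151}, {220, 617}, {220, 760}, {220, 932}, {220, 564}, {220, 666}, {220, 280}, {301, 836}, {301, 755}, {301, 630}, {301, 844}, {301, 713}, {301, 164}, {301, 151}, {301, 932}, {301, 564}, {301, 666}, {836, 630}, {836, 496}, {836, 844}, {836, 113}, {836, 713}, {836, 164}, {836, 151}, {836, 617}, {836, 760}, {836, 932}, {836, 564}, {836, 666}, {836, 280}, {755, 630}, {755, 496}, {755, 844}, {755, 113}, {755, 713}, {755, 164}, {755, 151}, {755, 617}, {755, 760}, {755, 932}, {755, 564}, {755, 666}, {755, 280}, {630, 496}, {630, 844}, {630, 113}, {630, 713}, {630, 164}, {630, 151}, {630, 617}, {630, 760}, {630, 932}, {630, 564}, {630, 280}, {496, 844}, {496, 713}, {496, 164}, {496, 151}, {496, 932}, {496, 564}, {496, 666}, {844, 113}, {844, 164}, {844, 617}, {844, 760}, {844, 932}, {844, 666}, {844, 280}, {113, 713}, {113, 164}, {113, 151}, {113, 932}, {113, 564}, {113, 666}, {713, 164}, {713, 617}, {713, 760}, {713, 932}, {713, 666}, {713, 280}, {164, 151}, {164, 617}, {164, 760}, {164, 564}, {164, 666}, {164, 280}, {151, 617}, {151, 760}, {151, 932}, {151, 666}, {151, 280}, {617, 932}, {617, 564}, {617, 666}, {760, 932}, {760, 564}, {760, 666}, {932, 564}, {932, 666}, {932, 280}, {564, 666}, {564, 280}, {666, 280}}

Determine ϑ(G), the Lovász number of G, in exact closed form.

N(617) = {459, 484, 724, 657, 952, 509, 220, 836, 755, 630, 844, 713, 164, 151, 932, 564, 666}, |N(617)| = 17.
deg(164) = 21; N(164) = {459, 484, 724, 657, 952, 509, 220, 301, 836, 755, 630, 496, 844, 113, 713, 151, 617, 760, 564, 666, 280}.
N(301) = {459, 484, 724, 657, 952, 509, 220, 836, 755, 630, 844, 713, 164, 151, 932, 564, 666}, |N(301)| = 17.
N(657) = {459, 484, 724, 509, 220, 301, 836, 755, 496, 844, 113, 713, 164, 151, 617, 760, 932, 564, 280}, |N(657)| = 19.
5 parts of sizes [6, 6, 5, 4, 2]; α(G) = 6 = ϑ (perfect).
Numerically 6.00000.
α=6, χ(Ḡ)=6; ϑ=6 lies between (collapsed).

6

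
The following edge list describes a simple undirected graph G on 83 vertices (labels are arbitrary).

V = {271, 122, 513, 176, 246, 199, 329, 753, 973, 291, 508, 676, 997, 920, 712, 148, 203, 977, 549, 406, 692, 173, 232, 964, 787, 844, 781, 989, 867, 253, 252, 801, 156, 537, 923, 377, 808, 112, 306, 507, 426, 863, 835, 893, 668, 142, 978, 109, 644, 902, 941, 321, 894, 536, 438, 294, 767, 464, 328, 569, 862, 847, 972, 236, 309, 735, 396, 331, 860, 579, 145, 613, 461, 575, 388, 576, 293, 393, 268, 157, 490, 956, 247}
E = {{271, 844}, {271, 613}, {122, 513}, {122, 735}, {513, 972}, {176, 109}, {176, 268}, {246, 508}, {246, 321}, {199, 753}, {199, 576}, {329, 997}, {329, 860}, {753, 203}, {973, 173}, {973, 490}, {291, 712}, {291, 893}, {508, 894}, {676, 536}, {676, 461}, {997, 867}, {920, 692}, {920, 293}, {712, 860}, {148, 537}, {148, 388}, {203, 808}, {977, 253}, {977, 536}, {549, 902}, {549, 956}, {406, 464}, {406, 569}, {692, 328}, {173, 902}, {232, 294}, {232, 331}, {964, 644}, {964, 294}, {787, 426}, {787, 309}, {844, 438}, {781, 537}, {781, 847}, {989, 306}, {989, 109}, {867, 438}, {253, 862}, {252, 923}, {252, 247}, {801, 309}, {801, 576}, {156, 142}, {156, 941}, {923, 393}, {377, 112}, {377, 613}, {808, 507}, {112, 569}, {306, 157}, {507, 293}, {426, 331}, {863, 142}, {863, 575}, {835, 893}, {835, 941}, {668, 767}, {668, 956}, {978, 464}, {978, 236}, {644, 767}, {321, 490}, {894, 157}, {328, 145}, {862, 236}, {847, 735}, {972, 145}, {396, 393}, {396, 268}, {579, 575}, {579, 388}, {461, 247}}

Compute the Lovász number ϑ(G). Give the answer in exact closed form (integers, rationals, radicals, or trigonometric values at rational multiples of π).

deg(176) = 2; N(176) = {109, 268}.
deg(513) = 2; N(513) = {122, 972}.
N(291) = {712, 893}, |N(291)| = 2.
Vertex 536 has 2 neighbors: 676, 977.
Every vertex has degree 2 (N=83); this is C_{83}, the 83-cycle.
A has 42 distinct eigenvalues ≈ [2.0, 1.994, 1.977, 1.949, 1.909, 1.858, 1.797, 1.726, 1.644, 1.553, 1.454, 1.346, 1.23, 1.107, 0.978, 0.843, 0.704, 0.56, 0.413, 0.264, 0.113, -0.038, -0.189, -0.339, -0.487, -0.632, -0.774, -0.911, -1.043, -1.169, -1.289, -1.401, -1.505, -1.6, -1.686, -1.763, -1.829, -1.885, -1.93, -1.964, -1.987, -1.999].
ϑ = −N·λ_min/(λ_max−λ_min) = −83·(-2*cos(pi/83))/(2−(-2*cos(pi/83))) = 83*cos(pi/83)/(cos(pi/83) + 1).
ϑ(G) ≈ 41.4851.
41 ≤ 83*cos(pi/83)/(cos(pi/83) + 1) ≤ 42: both strict.

83*cos(pi/83)/(cos(pi/83) + 1)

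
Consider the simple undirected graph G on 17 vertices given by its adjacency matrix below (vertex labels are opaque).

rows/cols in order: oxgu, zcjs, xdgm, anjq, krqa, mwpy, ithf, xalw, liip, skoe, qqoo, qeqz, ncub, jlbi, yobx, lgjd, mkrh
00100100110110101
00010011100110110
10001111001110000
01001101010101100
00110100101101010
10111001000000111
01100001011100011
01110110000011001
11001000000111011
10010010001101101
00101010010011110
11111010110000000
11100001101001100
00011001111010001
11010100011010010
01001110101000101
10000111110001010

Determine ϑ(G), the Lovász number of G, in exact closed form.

deg(oxgu) = 8; N(oxgu) = {xdgm, mwpy, liip, skoe, qeqz, ncub, yobx, mkrh}.
N(qeqz) = {oxgu, zcjs, xdgm, anjq, krqa, ithf, liip, skoe}, |N(qeqz)| = 8.
deg(anjq) = 8; N(anjq) = {zcjs, krqa, mwpy, xalw, skoe, qeqz, jlbi, yobx}.
Vertex mwpy has 8 neighbors: oxgu, xdgm, anjq, krqa, xalw, yobx, lgjd, mkrh.
Every vertex has degree 8 (N=17); Paley(17): SR with (k,λ,μ)=(8,3,4).
spec(A) ≈ [8.0, 1.56155, -2.56155] (distinct, 5 d.p.).
λ_max=8, λ_min=-sqrt(17)/2 - 1/2; ϑ = −17·λ_min/(λ_max−λ_min) = sqrt(17).
ϑ(G) ≈ 4.123106.

sqrt(17)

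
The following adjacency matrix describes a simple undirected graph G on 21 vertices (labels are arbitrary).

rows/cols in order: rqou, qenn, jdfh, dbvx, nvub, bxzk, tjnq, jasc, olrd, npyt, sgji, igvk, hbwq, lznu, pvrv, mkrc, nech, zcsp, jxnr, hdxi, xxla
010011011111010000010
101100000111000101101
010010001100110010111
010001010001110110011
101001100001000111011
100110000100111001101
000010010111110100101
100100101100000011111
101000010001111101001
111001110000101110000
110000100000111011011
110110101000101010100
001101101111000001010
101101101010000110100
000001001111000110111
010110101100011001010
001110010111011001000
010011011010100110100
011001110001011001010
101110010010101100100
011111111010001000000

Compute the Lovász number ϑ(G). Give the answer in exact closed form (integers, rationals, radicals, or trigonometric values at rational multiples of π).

6

N(jasc) = {rqou, dbvx, tjnq, olrd, npyt, nech, zcsp, jxnr, hdxi, xxla}, |N(jasc)| = 10.
deg(mkrc) = 10; N(mkrc) = {qenn, dbvx, nvub, tjnq, olrd, npyt, lznu, pvrv, zcsp, hdxi}.
Vertex zcsp has 10 neighbors: qenn, nvub, bxzk, jasc, olrd, sgji, hbwq, mkrc, nech, jxnr.
N(bxzk) = {rqou, dbvx, nvub, npyt, hbwq, lznu, pvrv, zcsp, jxnr, xxla}, |N(bxzk)| = 10.
deg(v) = 10 for all v (|V|=21); this is K(7,2), the Kneser graph.
spec(A) ≈ [10.0, 1.0, -4.0] (distinct, 6 d.p.).
ϑ = −N·λ_min/(λ_max−λ_min) = −21·(-4)/(10−(-4)) = 6.
≈ 6.00000000 (to 8 d.p.).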